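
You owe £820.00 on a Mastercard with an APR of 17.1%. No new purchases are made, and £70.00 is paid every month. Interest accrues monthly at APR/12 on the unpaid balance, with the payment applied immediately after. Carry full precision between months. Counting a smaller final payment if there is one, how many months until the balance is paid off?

13 months

Monthly rate r = 17.1%/12 = 1.425% = 0.01425.
Recurrence: B ← B·(1+r) − £70.00.
Month 1: interest £11.69; balance after payment £761.68.
Month 2: interest £10.85; balance after payment £702.54.
Closed form: n = −ln(1 − rB₀/P)/ln(1+r) = −ln(0.83307)/ln(1.01425) ≈ 12.908, so the balance reaches zero during payment 13.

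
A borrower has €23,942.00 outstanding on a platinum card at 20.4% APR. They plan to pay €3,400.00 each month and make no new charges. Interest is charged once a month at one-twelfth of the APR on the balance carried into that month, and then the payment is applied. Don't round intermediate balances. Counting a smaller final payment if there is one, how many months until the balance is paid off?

Monthly rate r = 20.4%/12 = 1.7% = 0.017.
Recurrence: B ← B·(1+r) − €3,400.00.
Month 1: interest €407.01; balance after payment €20,949.01.
Month 2: interest €356.13; balance after payment €17,905.15.
Closed form: n = −ln(1 − rB₀/P)/ln(1+r) = −ln(0.88029)/ln(1.017) ≈ 7.564, so the balance reaches zero during payment 8.

8 payments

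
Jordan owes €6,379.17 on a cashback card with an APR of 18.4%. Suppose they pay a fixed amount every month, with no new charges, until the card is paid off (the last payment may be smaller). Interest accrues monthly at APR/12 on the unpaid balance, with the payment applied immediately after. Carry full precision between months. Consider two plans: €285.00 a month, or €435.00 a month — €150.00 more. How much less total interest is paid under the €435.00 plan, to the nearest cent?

€592.02

Monthly rate r = 18.4%/12 = 1.53333% = 0.0153333.
At €285.00/mo: n = ⌈−ln(1 − rB₀/P)/ln(1+r)⌉ = 28 payments (last €178.96); total interest = total paid − €6,379.17 = €1,494.79.
At €435.00/mo: 17 payments (last €321.94); total interest €902.77.
Interest saved = €1,494.79 − €902.77 = €592.02.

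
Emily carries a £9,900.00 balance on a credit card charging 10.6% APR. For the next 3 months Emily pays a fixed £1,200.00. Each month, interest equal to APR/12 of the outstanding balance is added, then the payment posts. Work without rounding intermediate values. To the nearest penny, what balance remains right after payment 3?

£6,532.78

Monthly rate r = 10.6%/12 = 0.883333% = 0.00883333.
Each month: B ← B·(1+r) − £1,200.00.
Month 1: interest £87.45; balance after payment £8,787.45.
Month 2: interest £77.62; balance after payment £7,665.07.
Month 3: interest £67.71; balance after payment £6,532.78.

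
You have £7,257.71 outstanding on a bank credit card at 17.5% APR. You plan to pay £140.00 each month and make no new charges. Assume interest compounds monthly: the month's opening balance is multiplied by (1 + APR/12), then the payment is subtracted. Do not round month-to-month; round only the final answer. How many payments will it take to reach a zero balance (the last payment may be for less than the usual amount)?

Monthly rate r = 17.5%/12 = 1.45833% = 0.0145833.
Recurrence: B ← B·(1+r) − £140.00.
Month 1: interest £105.84; balance after payment £7,223.55.
Month 2: interest £105.34; balance after payment £7,188.90.
Closed form: n = −ln(1 − rB₀/P)/ln(1+r) = −ln(0.24399)/ln(1.01458) ≈ 97.433, so the balance reaches zero during payment 98.

98 payments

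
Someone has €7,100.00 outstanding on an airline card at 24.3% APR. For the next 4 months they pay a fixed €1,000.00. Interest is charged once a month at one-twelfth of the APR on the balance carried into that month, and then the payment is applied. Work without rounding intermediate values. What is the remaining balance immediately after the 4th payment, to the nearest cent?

€3,569.66

Monthly rate r = 24.3%/12 = 2.025% = 0.02025.
Each month: B ← B·(1+r) − €1,000.00.
Month 1: interest €143.78; balance after payment €6,243.77.
Month 2: interest €126.44; balance after payment €5,370.21.
Month 3: interest €108.75; balance after payment €4,478.96.
Month 4: interest €90.70; balance after payment €3,569.66.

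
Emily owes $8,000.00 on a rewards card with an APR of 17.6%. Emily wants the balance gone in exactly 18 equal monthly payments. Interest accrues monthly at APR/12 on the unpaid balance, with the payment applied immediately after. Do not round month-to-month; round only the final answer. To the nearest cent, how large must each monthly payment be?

$508.92

Monthly rate r = 17.6%/12 = 1.46667% = 0.0146667.
Level-payment amortization: P = B₀·r / (1 − (1+r)^(−n)) = 8000.00·0.0146667 / (1 − 1.01467^(−18)).
Denominator 1 − (1+r)^(−18) = 0.230552631.
P = 117.333 / 0.230552631 ≈ 508.92.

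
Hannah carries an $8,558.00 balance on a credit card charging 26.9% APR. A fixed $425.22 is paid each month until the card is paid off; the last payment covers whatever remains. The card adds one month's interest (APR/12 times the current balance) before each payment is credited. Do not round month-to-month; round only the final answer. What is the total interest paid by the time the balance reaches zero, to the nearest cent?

Monthly rate r = 26.9%/12 = 2.24167% = 0.0224167.
Payoff takes n = ⌈−ln(1 − rB₀/P)/ln(1+r)⌉ = ⌈27.062⌉ = 28 payments; the last is $26.76.
Total paid = 27·$425.22 + $26.76 = $11,507.70.
Total interest = total paid − principal = $11,507.70 − $8,558.00 = $2,949.70.

$2,949.70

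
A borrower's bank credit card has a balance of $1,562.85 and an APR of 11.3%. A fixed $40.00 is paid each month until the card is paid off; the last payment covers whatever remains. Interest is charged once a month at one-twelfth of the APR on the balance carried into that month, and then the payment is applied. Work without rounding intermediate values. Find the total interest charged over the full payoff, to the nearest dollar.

Monthly rate r = 11.3%/12 = 0.941667% = 0.00941667.
Payoff takes n = ⌈−ln(1 − rB₀/P)/ln(1+r)⌉ = ⌈48.945⌉ = 49 payments; the last is $37.80.
Total paid = 48·$40.00 + $37.80 = $1,957.80.
Total interest = total paid − principal = $1,957.80 − $1,562.85 = $394.95.

$395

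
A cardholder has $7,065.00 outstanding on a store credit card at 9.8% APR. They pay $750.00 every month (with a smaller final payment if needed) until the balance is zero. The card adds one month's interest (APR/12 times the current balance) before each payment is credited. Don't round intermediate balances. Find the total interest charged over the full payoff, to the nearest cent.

$316.93

Monthly rate r = 9.8%/12 = 0.816667% = 0.00816667.
Payoff takes n = ⌈−ln(1 − rB₀/P)/ln(1+r)⌉ = ⌈9.842⌉ = 10 payments; the last is $631.93.
Total paid = 9·$750.00 + $631.93 = $7,381.93.
Total interest = total paid − principal = $7,381.93 − $7,065.00 = $316.93.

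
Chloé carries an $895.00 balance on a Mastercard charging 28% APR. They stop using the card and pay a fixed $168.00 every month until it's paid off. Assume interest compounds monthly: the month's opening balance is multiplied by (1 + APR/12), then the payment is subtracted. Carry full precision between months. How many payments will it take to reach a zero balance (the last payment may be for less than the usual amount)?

6 months

Monthly rate r = 28%/12 = 2.33333% = 0.0233333.
Recurrence: B ← B·(1+r) − $168.00.
Month 1: interest $20.88; balance after payment $747.88.
Month 2: interest $17.45; balance after payment $597.33.
Month 3: interest $13.94; balance after payment $443.27.
Month 4: interest $10.34; balance after payment $285.61.
Month 5: interest $6.66; balance after payment $124.28.
Month 6: interest $2.90; balance after payment $0.00.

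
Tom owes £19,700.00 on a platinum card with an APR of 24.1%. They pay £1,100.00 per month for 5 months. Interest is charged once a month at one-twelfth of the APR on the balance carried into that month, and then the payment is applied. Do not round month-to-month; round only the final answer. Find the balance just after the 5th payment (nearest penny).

Monthly rate r = 24.1%/12 = 2.00833% = 0.0200833.
Each month: B ← B·(1+r) − £1,100.00.
Month 1: interest £395.64; balance after payment £18,995.64.
Month 2: interest £381.50; balance after payment £18,277.14.
Month 3: interest £367.07; balance after payment £17,544.20.
Month 4: interest £352.35; balance after payment £16,796.55.
Month 5: interest £337.33; balance after payment £16,033.88.

£16,033.88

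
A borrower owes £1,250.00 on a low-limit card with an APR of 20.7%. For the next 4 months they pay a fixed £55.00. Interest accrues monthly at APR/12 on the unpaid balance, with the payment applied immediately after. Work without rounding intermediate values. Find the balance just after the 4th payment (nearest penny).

£1,112.75

Monthly rate r = 20.7%/12 = 1.725% = 0.01725.
Each month: B ← B·(1+r) − £55.00.
Month 1: interest £21.56; balance after payment £1,216.56.
Month 2: interest £20.99; balance after payment £1,182.55.
Month 3: interest £20.40; balance after payment £1,147.95.
Month 4: interest £19.80; balance after payment £1,112.75.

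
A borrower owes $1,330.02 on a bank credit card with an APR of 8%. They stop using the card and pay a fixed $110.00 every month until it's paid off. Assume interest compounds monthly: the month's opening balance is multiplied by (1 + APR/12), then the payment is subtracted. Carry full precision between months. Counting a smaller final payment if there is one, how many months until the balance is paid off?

Monthly rate r = 8%/12 = 0.666667% = 0.00666667.
Recurrence: B ← B·(1+r) − $110.00.
Month 1: interest $8.87; balance after payment $1,228.89.
Month 2: interest $8.19; balance after payment $1,127.08.
Closed form: n = −ln(1 − rB₀/P)/ln(1+r) = −ln(0.91939)/ln(1.00667) ≈ 12.648, so the balance reaches zero during payment 13.

13 payments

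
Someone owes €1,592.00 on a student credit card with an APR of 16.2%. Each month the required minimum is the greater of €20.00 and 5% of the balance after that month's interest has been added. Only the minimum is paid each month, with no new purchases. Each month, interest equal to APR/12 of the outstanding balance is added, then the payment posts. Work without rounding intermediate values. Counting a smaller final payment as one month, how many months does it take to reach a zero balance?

Monthly rate r = 16.2%/12 = 1.35% = 0.0135.
While 5% of the post-interest balance exceeds €20.00, each month B ← (B·(1+r))·(1 − 0.05), i.e. B shrinks by the factor (1+r)·0.95 = 0.96283.
This holds for months 1–37. Entering month 38 the balance is €391.92; 5% of the post-interest balance is now below €20.00, so the flat €20.00 minimum applies from here.
From month 38 a fixed €20.00 at rate r clears €391.92 in 23 more payments. Total: 37 + 23 = 60 months.

60 months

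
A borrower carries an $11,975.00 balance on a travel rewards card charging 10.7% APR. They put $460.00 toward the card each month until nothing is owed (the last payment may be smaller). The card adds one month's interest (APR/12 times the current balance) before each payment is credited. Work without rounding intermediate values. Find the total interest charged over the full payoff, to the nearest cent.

Monthly rate r = 10.7%/12 = 0.891667% = 0.00891667.
Payoff takes n = ⌈−ln(1 − rB₀/P)/ln(1+r)⌉ = ⌈29.754⌉ = 30 payments; the last is $347.04.
Total paid = 29·$460.00 + $347.04 = $13,687.04.
Total interest = total paid − principal = $13,687.04 − $11,975.00 = $1,712.04.

$1,712.04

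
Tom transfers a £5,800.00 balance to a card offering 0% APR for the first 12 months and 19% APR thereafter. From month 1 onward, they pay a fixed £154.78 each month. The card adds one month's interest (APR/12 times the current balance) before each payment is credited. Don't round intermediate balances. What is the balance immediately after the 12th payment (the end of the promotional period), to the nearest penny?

£3,942.64

Promo months 1–12 at r₀ = 0%/12 = 0; months 13+ at r₁ = 19%/12 = 0.0158333.
After month 12 (no interest yet): B = £5,800.00 − 12·£154.78 = £3,942.64.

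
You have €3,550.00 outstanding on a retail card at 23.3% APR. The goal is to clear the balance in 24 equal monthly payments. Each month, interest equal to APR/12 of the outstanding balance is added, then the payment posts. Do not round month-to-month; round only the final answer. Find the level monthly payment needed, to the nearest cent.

Monthly rate r = 23.3%/12 = 1.94167% = 0.0194167.
Level-payment amortization: P = B₀·r / (1 − (1+r)^(−n)) = 3550.00·0.0194167 / (1 − 1.01942^(−24)).
Denominator 1 − (1+r)^(−24) = 0.369683773.
P = 68.9292 / 0.369683773 ≈ 186.45.

€186.45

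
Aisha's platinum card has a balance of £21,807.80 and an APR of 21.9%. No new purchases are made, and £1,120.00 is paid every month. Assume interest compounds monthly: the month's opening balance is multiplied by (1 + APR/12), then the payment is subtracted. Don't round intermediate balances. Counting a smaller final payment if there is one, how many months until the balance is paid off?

25 payments

Monthly rate r = 21.9%/12 = 1.825% = 0.01825.
Recurrence: B ← B·(1+r) − £1,120.00.
Month 1: interest £397.99; balance after payment £21,085.79.
Month 2: interest £384.82; balance after payment £20,350.61.
Closed form: n = −ln(1 − rB₀/P)/ln(1+r) = −ln(0.64465)/ln(1.01825) ≈ 24.276, so the balance reaches zero during payment 25.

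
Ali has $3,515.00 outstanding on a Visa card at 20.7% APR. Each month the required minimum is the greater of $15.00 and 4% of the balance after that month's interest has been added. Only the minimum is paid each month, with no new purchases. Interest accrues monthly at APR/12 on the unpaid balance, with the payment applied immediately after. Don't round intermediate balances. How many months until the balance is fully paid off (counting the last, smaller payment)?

128 months

Monthly rate r = 20.7%/12 = 1.725% = 0.01725.
While 4% of the post-interest balance exceeds $15.00, each month B ← (B·(1+r))·(1 − 0.04), i.e. B shrinks by the factor (1+r)·0.96 = 0.97656.
This holds for months 1–96. Entering month 97 the balance is $360.60; 4% of the post-interest balance is now below $15.00, so the flat $15.00 minimum applies from here.
From month 97 a fixed $15.00 at rate r clears $360.60 in 32 more payments. Total: 96 + 32 = 128 months.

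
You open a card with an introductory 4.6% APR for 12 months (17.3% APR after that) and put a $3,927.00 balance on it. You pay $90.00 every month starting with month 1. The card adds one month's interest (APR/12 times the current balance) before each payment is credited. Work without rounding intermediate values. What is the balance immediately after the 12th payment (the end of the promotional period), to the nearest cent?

$3,008.44

Promo months 1–12 at r₀ = 4.6%/12 = 0.00383333; months 13+ at r₁ = 17.3%/12 = 0.0144167.
After month 12: iterate B ← B·(1+r₀) − $90.00 for 12 months → $3,008.44.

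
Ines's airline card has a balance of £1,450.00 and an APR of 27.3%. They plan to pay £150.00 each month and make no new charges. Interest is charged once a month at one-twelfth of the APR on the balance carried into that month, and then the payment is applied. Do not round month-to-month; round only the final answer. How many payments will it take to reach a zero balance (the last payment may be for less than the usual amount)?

Monthly rate r = 27.3%/12 = 2.275% = 0.02275.
Recurrence: B ← B·(1+r) − £150.00.
Month 1: interest £32.99; balance after payment £1,332.99.
Month 2: interest £30.33; balance after payment £1,213.31.
Closed form: n = −ln(1 − rB₀/P)/ln(1+r) = −ln(0.78008)/ln(1.02275) ≈ 11.040, so the balance reaches zero during payment 12.

12 payments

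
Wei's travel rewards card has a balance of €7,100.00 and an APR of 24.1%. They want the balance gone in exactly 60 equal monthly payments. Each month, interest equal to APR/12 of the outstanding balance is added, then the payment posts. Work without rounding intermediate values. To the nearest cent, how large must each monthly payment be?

€204.66

Monthly rate r = 24.1%/12 = 2.00833% = 0.0200833.
Level-payment amortization: P = B₀·r / (1 − (1+r)^(−n)) = 7100.00·0.0200833 / (1 − 1.02008^(−60)).
Denominator 1 − (1+r)^(−60) = 0.696708048.
P = 142.592 / 0.696708048 ≈ 204.66.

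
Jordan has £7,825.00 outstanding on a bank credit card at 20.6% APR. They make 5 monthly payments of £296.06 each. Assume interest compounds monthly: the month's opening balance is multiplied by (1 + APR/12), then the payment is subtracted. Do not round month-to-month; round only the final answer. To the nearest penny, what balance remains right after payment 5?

£6,988.10

Monthly rate r = 20.6%/12 = 1.71667% = 0.0171667.
Each month: B ← B·(1+r) − £296.06.
Month 1: interest £134.33; balance after payment £7,663.27.
Month 2: interest £131.55; balance after payment £7,498.76.
Month 3: interest £128.73; balance after payment £7,331.43.
Month 4: interest £125.86; balance after payment £7,161.23.
Month 5: interest £122.93; balance after payment £6,988.10.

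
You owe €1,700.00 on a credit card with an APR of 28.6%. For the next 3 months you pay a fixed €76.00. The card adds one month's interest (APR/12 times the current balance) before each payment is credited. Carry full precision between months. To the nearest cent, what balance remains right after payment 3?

Monthly rate r = 28.6%/12 = 2.38333% = 0.0238333.
Each month: B ← B·(1+r) − €76.00.
Month 1: interest €40.52; balance after payment €1,664.52.
Month 2: interest €39.67; balance after payment €1,628.19.
Month 3: interest €38.81; balance after payment €1,590.99.

€1,590.99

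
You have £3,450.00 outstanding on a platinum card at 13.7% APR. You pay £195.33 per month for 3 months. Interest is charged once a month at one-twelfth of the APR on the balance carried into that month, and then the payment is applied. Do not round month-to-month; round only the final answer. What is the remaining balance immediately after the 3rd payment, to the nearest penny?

Monthly rate r = 13.7%/12 = 1.14167% = 0.0114167.
Each month: B ← B·(1+r) − £195.33.
Month 1: interest £39.39; balance after payment £3,294.06.
Month 2: interest £37.61; balance after payment £3,136.33.
Month 3: interest £35.81; balance after payment £2,976.81.

£2,976.81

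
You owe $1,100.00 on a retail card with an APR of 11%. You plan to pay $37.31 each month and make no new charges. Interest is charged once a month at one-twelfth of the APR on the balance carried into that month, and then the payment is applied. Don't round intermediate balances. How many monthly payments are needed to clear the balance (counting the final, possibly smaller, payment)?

Monthly rate r = 11%/12 = 0.916667% = 0.00916667.
Recurrence: B ← B·(1+r) − $37.31.
Month 1: interest $10.08; balance after payment $1,072.77.
Month 2: interest $9.83; balance after payment $1,045.30.
Closed form: n = −ln(1 − rB₀/P)/ln(1+r) = −ln(0.72974)/ln(1.00917) ≈ 34.528, so the balance reaches zero during payment 35.

35 payments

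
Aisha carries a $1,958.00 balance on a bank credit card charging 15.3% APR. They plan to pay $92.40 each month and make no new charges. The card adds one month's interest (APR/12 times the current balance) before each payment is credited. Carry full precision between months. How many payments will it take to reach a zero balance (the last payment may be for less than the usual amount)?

25 months

Monthly rate r = 15.3%/12 = 1.275% = 0.01275.
Recurrence: B ← B·(1+r) − $92.40.
Month 1: interest $24.96; balance after payment $1,890.56.
Month 2: interest $24.10; balance after payment $1,822.27.
Closed form: n = −ln(1 − rB₀/P)/ln(1+r) = −ln(0.72982)/ln(1.01275) ≈ 24.860, so the balance reaches zero during payment 25.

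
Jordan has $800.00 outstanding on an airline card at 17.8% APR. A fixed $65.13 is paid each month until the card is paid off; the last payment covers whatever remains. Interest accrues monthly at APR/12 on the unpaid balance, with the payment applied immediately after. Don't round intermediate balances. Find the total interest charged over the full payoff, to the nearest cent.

Monthly rate r = 17.8%/12 = 1.48333% = 0.0148333.
Payoff takes n = ⌈−ln(1 − rB₀/P)/ln(1+r)⌉ = ⌈13.660⌉ = 14 payments; the last is $43.10.
Total paid = 13·$65.13 + $43.10 = $889.79.
Total interest = total paid − principal = $889.79 − $800.00 = $89.79.

$89.79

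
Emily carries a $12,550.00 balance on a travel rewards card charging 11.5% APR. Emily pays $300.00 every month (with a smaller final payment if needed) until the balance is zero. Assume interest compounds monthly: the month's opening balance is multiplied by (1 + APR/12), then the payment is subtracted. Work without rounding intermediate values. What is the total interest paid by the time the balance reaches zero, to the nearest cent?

Monthly rate r = 11.5%/12 = 0.958333% = 0.00958333.
Payoff takes n = ⌈−ln(1 − rB₀/P)/ln(1+r)⌉ = ⌈53.716⌉ = 54 payments; the last is $215.22.
Total paid = 53·$300.00 + $215.22 = $16,115.22.
Total interest = total paid − principal = $16,115.22 − $12,550.00 = $3,565.22.

$3,565.22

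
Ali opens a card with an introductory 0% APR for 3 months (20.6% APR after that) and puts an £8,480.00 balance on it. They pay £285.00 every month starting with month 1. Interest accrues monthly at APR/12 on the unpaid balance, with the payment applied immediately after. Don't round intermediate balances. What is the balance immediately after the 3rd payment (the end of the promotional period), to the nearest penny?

Promo months 1–3 at r₀ = 0%/12 = 0; months 4+ at r₁ = 20.6%/12 = 0.0171667.
After month 3 (no interest yet): B = £8,480.00 − 3·£285.00 = £7,625.00.

£7,625.00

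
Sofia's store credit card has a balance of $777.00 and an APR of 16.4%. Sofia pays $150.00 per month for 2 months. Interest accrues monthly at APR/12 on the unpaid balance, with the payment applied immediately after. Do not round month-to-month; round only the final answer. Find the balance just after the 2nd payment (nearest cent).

$496.33

Monthly rate r = 16.4%/12 = 1.36667% = 0.0136667.
Each month: B ← B·(1+r) − $150.00.
Month 1: interest $10.62; balance after payment $637.62.
Month 2: interest $8.71; balance after payment $496.33.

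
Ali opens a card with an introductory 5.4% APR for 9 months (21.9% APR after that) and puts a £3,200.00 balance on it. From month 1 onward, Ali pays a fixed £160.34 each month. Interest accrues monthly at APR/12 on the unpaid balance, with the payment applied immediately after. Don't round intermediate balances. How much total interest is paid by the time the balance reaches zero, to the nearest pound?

£356

Promo months 1–9 at r₀ = 5.4%/12 = 0.0045; months 10+ at r₁ = 21.9%/12 = 0.01825.
After month 9: iterate B ← B·(1+r₀) − £160.34 for 9 months → £1,862.65.
Then at r₁ with £160.34/mo: n₂ = −ln(1 − r₁·B/P)/ln(1+r₁) ≈ 13.17 → 14 more payments.
Total paid = 22·£160.34 + £28.19 = £3,555.67; interest = £3,555.67 − £3,200.00 = £355.67.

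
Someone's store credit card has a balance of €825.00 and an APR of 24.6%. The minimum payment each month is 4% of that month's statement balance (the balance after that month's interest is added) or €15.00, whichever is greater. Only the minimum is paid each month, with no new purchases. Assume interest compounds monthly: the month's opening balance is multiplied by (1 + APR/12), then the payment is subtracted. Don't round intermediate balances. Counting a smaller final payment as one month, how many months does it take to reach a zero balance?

Monthly rate r = 24.6%/12 = 2.05% = 0.0205.
While 4% of the post-interest balance exceeds €15.00, each month B ← (B·(1+r))·(1 − 0.04), i.e. B shrinks by the factor (1+r)·0.96 = 0.97968.
This holds for months 1–40. Entering month 41 the balance is €362.93; 4% of the post-interest balance is now below €15.00, so the flat €15.00 minimum applies from here.
From month 41 a fixed €15.00 at rate r clears €362.93 in 34 more payments. Total: 40 + 34 = 74 months.

74 months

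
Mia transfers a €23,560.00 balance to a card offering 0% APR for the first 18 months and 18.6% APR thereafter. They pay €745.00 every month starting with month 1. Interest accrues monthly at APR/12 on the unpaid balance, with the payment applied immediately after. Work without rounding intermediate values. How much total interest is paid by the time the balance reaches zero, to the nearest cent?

Promo months 1–18 at r₀ = 0%/12 = 0; months 19+ at r₁ = 18.6%/12 = 0.0155.
After month 18 (no interest yet): B = €23,560.00 − 18·€745.00 = €10,150.00.
Then at r₁ with €745.00/mo: n₂ = −ln(1 − r₁·B/P)/ln(1+r₁) ≈ 15.42 → 16 more payments.
Total paid = 33·€745.00 + €315.92 = €24,900.92; interest = €24,900.92 − €23,560.00 = €1,340.92.

€1,340.92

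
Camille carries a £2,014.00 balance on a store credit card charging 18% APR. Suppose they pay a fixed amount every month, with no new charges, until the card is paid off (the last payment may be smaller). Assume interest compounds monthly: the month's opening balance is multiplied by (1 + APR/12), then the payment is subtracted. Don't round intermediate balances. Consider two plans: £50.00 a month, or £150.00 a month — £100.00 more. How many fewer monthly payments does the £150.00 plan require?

47 fewer payments

Monthly rate r = 18%/12 = 1.5% = 0.015.
At £50.00/mo: n = ⌈−ln(1 − rB₀/P)/ln(1+r)⌉ = 63 payments (last £12.67); total interest = total paid − £2,014.00 = £1,098.67.
At £150.00/mo: 16 payments (last £15.88); total interest £251.88.
Payments saved = 63 − 16 = 47.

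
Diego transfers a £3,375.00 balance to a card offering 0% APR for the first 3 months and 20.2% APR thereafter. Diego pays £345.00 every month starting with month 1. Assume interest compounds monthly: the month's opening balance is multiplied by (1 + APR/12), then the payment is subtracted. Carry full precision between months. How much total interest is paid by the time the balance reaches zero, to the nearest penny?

Promo months 1–3 at r₀ = 0%/12 = 0; months 4+ at r₁ = 20.2%/12 = 0.0168333.
After month 3 (no interest yet): B = £3,375.00 − 3·£345.00 = £2,340.00.
Then at r₁ with £345.00/mo: n₂ = −ln(1 − r₁·B/P)/ln(1+r₁) ≈ 7.26 → 8 more payments.
Total paid = 10·£345.00 + £91.12 = £3,541.12; interest = £3,541.12 − £3,375.00 = £166.12.

£166.12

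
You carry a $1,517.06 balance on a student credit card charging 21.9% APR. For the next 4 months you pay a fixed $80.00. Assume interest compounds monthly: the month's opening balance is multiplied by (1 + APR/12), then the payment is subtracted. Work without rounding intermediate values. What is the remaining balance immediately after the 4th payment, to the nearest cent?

Monthly rate r = 21.9%/12 = 1.825% = 0.01825.
Each month: B ← B·(1+r) − $80.00.
Month 1: interest $27.69; balance after payment $1,464.75.
Month 2: interest $26.73; balance after payment $1,411.48.
Month 3: interest $25.76; balance after payment $1,357.24.
Month 4: interest $24.77; balance after payment $1,302.01.

$1,302.01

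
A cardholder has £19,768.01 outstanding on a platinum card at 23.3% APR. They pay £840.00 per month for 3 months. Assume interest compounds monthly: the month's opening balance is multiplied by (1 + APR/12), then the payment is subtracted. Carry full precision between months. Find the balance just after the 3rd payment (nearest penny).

Monthly rate r = 23.3%/12 = 1.94167% = 0.0194167.
Each month: B ← B·(1+r) − £840.00.
Month 1: interest £383.83; balance after payment £19,311.84.
Month 2: interest £374.97; balance after payment £18,846.81.
Month 3: interest £365.94; balance after payment £18,372.75.

£18,372.75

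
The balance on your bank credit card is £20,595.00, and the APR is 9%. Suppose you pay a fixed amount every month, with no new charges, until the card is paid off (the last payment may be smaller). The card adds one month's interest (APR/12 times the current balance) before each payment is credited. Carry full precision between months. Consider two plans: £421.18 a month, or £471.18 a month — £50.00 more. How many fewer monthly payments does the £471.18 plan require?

Monthly rate r = 9%/12 = 0.75% = 0.0075.
At £421.18/mo: n = ⌈−ln(1 − rB₀/P)/ln(1+r)⌉ = 62 payments (last £60.92); total interest = total paid − £20,595.00 = £5,157.90.
At £471.18/mo: 54 payments (last £76.74); total interest £4,454.28.
Payments saved = 62 − 54 = 8.

8 fewer payments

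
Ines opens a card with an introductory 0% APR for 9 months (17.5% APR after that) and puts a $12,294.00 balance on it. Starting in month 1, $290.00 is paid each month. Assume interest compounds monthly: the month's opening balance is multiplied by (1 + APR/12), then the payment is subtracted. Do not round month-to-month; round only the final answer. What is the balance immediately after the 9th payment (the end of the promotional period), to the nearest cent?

Promo months 1–9 at r₀ = 0%/12 = 0; months 10+ at r₁ = 17.5%/12 = 0.0145833.
After month 9 (no interest yet): B = $12,294.00 − 9·$290.00 = $9,684.00.

$9,684.00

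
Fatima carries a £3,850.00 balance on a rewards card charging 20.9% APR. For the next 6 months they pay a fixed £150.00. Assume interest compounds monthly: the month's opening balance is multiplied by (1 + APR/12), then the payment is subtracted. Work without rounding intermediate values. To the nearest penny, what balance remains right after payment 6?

Monthly rate r = 20.9%/12 = 1.74167% = 0.0174167.
Each month: B ← B·(1+r) − £150.00.
Month 1: interest £67.05; balance after payment £3,767.05.
Month 2: interest £65.61; balance after payment £3,682.66.
Month 3: interest £64.14; balance after payment £3,596.80.
Month 4: interest £62.64; balance after payment £3,509.45.
Month 5: interest £61.12; balance after payment £3,420.57.
Month 6: interest £59.57; balance after payment £3,330.15.

£3,330.15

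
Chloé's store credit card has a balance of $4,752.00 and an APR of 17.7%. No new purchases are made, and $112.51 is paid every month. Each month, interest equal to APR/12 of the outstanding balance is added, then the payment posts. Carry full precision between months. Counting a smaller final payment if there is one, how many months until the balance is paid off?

Monthly rate r = 17.7%/12 = 1.475% = 0.01475.
Recurrence: B ← B·(1+r) − $112.51.
Month 1: interest $70.09; balance after payment $4,709.58.
Month 2: interest $69.47; balance after payment $4,666.54.
Closed form: n = −ln(1 − rB₀/P)/ln(1+r) = −ln(0.37702)/ln(1.01475) ≈ 66.620, so the balance reaches zero during payment 67.

67 payments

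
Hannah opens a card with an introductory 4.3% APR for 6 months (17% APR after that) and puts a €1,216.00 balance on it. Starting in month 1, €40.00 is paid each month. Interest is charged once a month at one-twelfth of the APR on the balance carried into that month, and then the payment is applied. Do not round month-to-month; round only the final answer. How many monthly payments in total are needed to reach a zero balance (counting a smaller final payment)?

Promo months 1–6 at r₀ = 4.3%/12 = 0.00358333; months 7+ at r₁ = 17%/12 = 0.0141667.
After month 6: iterate B ← B·(1+r₀) − €40.00 for 6 months → €1,000.22.
Then at r₁ with €40.00/mo: n₂ = −ln(1 − r₁·B/P)/ln(1+r₁) ≈ 31.09 → 32 more payments.

38 months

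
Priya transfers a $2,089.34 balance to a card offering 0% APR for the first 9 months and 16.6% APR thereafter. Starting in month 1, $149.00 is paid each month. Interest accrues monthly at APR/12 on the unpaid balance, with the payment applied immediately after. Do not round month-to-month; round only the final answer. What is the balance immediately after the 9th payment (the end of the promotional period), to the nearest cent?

Promo months 1–9 at r₀ = 0%/12 = 0; months 10+ at r₁ = 16.6%/12 = 0.0138333.
After month 9 (no interest yet): B = $2,089.34 − 9·$149.00 = $748.34.

$748.34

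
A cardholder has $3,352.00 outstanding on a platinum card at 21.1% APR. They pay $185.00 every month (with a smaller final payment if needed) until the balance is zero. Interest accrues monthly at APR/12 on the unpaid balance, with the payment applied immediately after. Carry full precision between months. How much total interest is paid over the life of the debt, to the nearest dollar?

Monthly rate r = 21.1%/12 = 1.75833% = 0.0175833.
Payoff takes n = ⌈−ln(1 − rB₀/P)/ln(1+r)⌉ = ⌈22.007⌉ = 23 payments; the last is $1.29.
Total paid = 22·$185.00 + $1.29 = $4,071.29.
Total interest = total paid − principal = $4,071.29 − $3,352.00 = $719.29.

$719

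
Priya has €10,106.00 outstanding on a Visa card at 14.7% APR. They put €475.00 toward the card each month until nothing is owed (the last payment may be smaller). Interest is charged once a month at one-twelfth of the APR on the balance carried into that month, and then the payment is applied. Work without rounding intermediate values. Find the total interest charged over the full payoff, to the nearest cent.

Monthly rate r = 14.7%/12 = 1.225% = 0.01225.
Payoff takes n = ⌈−ln(1 − rB₀/P)/ln(1+r)⌉ = ⌈24.800⌉ = 25 payments; the last is €380.48.
Total paid = 24·€475.00 + €380.48 = €11,780.48.
Total interest = total paid − principal = €11,780.48 − €10,106.00 = €1,674.48.

€1,674.48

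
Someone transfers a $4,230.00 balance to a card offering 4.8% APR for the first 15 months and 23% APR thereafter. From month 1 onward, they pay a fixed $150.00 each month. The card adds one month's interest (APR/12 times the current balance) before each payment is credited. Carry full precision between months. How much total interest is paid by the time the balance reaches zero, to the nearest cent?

$595.53

Promo months 1–15 at r₀ = 4.8%/12 = 0.004; months 16+ at r₁ = 23%/12 = 0.0191667.
After month 15: iterate B ← B·(1+r₀) − $150.00 for 15 months → $2,176.93.
Then at r₁ with $150.00/mo: n₂ = −ln(1 − r₁·B/P)/ln(1+r₁) ≈ 17.17 → 18 more payments.
Total paid = 32·$150.00 + $25.53 = $4,825.53; interest = $4,825.53 − $4,230.00 = $595.53.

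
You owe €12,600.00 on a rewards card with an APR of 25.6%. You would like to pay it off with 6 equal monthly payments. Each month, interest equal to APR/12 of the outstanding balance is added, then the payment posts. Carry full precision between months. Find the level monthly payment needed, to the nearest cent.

Monthly rate r = 25.6%/12 = 2.13333% = 0.0213333.
Level-payment amortization: P = B₀·r / (1 − (1+r)^(−n)) = 12600.00·0.0213333 / (1 − 1.02133^(−6)).
Denominator 1 − (1+r)^(−6) = 0.118961346.
P = 268.8 / 0.118961346 ≈ 2259.56.

€2,259.56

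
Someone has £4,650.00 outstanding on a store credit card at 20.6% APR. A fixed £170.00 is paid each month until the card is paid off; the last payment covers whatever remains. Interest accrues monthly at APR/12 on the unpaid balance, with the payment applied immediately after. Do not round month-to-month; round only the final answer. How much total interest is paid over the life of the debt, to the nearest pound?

Monthly rate r = 20.6%/12 = 1.71667% = 0.0171667.
Payoff takes n = ⌈−ln(1 − rB₀/P)/ln(1+r)⌉ = ⌈37.251⌉ = 38 payments; the last is £42.92.
Total paid = 37·£170.00 + £42.92 = £6,332.92.
Total interest = total paid − principal = £6,332.92 − £4,650.00 = £1,682.92.

£1,683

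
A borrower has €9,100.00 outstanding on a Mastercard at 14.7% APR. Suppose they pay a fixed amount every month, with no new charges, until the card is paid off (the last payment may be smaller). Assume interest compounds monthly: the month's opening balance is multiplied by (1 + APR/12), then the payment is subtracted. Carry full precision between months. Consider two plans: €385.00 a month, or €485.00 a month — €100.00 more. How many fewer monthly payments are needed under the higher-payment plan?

7 fewer payments

Monthly rate r = 14.7%/12 = 1.225% = 0.01225.
At €385.00/mo: n = ⌈−ln(1 − rB₀/P)/ln(1+r)⌉ = 29 payments (last €29.71); total interest = total paid − €9,100.00 = €1,709.71.
At €485.00/mo: 22 payments (last €218.90); total interest €1,303.90.
Payments saved = 29 − 22 = 7.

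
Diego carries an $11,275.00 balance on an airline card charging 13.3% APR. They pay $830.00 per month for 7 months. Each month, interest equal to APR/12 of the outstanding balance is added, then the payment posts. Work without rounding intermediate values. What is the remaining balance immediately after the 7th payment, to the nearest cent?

Monthly rate r = 13.3%/12 = 1.10833% = 0.0110833.
Each month: B ← B·(1+r) − $830.00.
Month 1: interest $124.96; balance after payment $10,569.96.
Month 2: interest $117.15; balance after payment $9,857.12.
Month 3: interest $109.25; balance after payment $9,136.36.
Month 4: interest $101.26; balance after payment $8,407.63.
Month 5: interest $93.18; balance after payment $7,670.81.
Month 6: interest $85.02; balance after payment $6,925.83.
Month 7: interest $76.76; balance after payment $6,172.59.

$6,172.59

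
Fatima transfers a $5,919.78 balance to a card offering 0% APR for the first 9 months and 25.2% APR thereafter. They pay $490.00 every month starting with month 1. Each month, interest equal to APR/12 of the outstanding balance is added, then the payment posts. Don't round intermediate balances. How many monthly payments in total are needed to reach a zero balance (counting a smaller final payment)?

Promo months 1–9 at r₀ = 0%/12 = 0; months 10+ at r₁ = 25.2%/12 = 0.021.
After month 9 (no interest yet): B = $5,919.78 − 9·$490.00 = $1,509.78.
Then at r₁ with $490.00/mo: n₂ = −ln(1 − r₁·B/P)/ln(1+r₁) ≈ 3.22 → 4 more payments.

13 payments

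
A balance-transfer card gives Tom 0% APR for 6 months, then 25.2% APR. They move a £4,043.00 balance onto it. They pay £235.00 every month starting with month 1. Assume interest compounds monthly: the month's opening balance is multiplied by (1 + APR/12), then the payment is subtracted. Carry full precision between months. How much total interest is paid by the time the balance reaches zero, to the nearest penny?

£400.55

Promo months 1–6 at r₀ = 0%/12 = 0; months 7+ at r₁ = 25.2%/12 = 0.021.
After month 6 (no interest yet): B = £4,043.00 − 6·£235.00 = £2,633.00.
Then at r₁ with £235.00/mo: n₂ = −ln(1 − r₁·B/P)/ln(1+r₁) ≈ 12.91 → 13 more payments.
Total paid = 18·£235.00 + £213.55 = £4,443.55; interest = £4,443.55 − £4,043.00 = £400.55.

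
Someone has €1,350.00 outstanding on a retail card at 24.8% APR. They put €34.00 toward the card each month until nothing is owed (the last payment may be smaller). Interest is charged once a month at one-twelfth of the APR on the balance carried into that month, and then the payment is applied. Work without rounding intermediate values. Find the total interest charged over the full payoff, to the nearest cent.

Monthly rate r = 24.8%/12 = 2.06667% = 0.0206667.
Payoff takes n = ⌈−ln(1 − rB₀/P)/ln(1+r)⌉ = ⌈83.989⌉ = 84 payments; the last is €33.62.
Total paid = 83·€34.00 + €33.62 = €2,855.62.
Total interest = total paid − principal = €2,855.62 − €1,350.00 = €1,505.62.

€1,505.62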